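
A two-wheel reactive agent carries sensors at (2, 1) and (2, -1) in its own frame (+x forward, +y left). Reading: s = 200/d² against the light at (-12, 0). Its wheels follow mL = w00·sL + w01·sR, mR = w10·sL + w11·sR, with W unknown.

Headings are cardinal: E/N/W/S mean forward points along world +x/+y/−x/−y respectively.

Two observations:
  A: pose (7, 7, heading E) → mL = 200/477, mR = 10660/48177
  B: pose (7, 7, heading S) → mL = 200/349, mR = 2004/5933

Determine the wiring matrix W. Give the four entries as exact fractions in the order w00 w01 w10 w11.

0 1 -1/2 1

obs A: pose=(7,7,E) → sL=40/101, sR=200/477, mL=200/477, mR=10660/48177
obs B: pose=(7,7,S) → sL=8/17, sR=200/349, mL=200/349, mR=2004/5933
sensor matrix S = [[40/101, 200/477], [8/17, 200/349]]; det S = 8473600/285834141
solve [mL_A; mL_B] = S·[w00; w01] and [mR_A; mR_B] = S·[w10; w11]:
  w00 = 0, w01 = 1, w10 = -1/2, w11 = 1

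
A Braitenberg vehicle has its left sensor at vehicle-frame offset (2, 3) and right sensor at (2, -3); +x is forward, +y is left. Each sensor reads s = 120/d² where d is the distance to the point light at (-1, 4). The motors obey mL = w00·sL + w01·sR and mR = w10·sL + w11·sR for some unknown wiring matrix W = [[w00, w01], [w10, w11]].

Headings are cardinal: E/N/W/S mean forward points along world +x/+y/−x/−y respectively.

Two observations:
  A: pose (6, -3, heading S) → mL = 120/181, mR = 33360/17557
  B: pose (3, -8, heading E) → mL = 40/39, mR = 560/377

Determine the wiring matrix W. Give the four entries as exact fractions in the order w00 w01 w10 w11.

obs A: pose=(6,-3,S) → sL=120/181, sR=120/97, mL=120/181, mR=33360/17557
obs B: pose=(3,-8,E) → sL=40/39, sR=40/87, mL=40/39, mR=560/377
sensor matrix S = [[120/181, 120/97], [40/39, 40/87]]; det S = -6380800/6618989
solve [mL_A; mL_B] = S·[w00; w01] and [mR_A; mR_B] = S·[w10; w11]:
  w00 = 1, w01 = 0, w10 = 1, w11 = 1

1 0 1 1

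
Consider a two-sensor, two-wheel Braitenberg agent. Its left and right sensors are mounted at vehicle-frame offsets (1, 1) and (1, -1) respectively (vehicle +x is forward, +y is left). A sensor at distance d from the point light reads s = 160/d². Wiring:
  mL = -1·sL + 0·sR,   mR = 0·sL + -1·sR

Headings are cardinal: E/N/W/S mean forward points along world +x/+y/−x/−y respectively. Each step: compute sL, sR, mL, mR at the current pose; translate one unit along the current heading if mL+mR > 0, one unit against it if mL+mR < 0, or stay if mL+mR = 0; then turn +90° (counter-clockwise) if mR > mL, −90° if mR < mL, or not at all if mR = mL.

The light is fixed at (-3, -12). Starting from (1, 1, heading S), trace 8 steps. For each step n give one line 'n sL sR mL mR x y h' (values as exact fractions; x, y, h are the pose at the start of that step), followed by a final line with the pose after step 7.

n=0: pose=(1,1,S); sL=160/169, sR=160/153; mL=-160/169, mR=-160/153; mL+mR=-51520/25857 → advance -1; mR−mL=-2560/25857 → turn -1·90°
n=1: pose=(1,2,W); sL=80/89, sR=80/117; mL=-80/89, mR=-80/117; mL+mR=-16480/10413 → advance -1; mR−mL=2240/10413 → turn +1·90°
n=2: pose=(2,2,S); sL=32/41, sR=32/37; mL=-32/41, mR=-32/37; mL+mR=-2496/1517 → advance -1; mR−mL=-128/1517 → turn -1·90°
n=3: pose=(2,3,W); sL=40/53, sR=10/17; mL=-40/53, mR=-10/17; mL+mR=-1210/901 → advance -1; mR−mL=150/901 → turn +1·90°
n=4: pose=(3,3,S); sL=32/49, sR=160/221; mL=-32/49, mR=-160/221; mL+mR=-14912/10829 → advance -1; mR−mL=-768/10829 → turn -1·90°
n=5: pose=(3,4,W); sL=16/25, sR=80/157; mL=-16/25, mR=-80/157; mL+mR=-4512/3925 → advance -1; mR−mL=512/3925 → turn +1·90°
n=6: pose=(4,4,S); sL=160/289, sR=160/261; mL=-160/289, mR=-160/261; mL+mR=-88000/75429 → advance -1; mR−mL=-4480/75429 → turn -1·90°
n=7: pose=(4,5,W); sL=40/73, sR=4/9; mL=-40/73, mR=-4/9; mL+mR=-652/657 → advance -1; mR−mL=68/657 → turn +1·90°

0 160/169 160/153 -160/169 -160/153 1 1 S
1 80/89 80/117 -80/89 -80/117 1 2 W
2 32/41 32/37 -32/41 -32/37 2 2 S
3 40/53 10/17 -40/53 -10/17 2 3 W
4 32/49 160/221 -32/49 -160/221 3 3 S
5 16/25 80/157 -16/25 -80/157 3 4 W
6 160/289 160/261 -160/289 -160/261 4 4 S
7 40/73 4/9 -40/73 -4/9 4 5 W
final 5 5 S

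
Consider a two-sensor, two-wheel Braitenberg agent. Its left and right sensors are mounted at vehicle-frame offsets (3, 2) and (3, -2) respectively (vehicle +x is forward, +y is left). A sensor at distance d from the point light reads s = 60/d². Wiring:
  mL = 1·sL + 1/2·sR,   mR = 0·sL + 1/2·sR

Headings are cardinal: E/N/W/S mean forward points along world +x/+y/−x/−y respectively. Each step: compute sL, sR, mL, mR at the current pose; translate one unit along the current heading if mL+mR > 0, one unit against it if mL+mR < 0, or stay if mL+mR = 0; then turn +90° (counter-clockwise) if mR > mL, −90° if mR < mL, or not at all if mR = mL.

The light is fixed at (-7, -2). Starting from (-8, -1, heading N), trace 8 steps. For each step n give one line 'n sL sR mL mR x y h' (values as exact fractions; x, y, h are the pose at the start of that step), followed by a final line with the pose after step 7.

n=0: pose=(-8,-1,N); sL=12/5, sR=60/17; mL=354/85, mR=30/17; mL+mR=504/85 → advance +1; mR−mL=-12/5 → turn -1·90°
n=1: pose=(-8,0,E); sL=3, sR=15; mL=21/2, mR=15/2; mL+mR=18 → advance +1; mR−mL=-3 → turn -1·90°
n=2: pose=(-7,0,S); sL=12, sR=12; mL=18, mR=6; mL+mR=24 → advance +1; mR−mL=-12 → turn -1·90°
n=3: pose=(-7,-1,W); sL=6, sR=10/3; mL=23/3, mR=5/3; mL+mR=28/3 → advance +1; mR−mL=-6 → turn -1·90°
n=4: pose=(-8,-1,N); sL=12/5, sR=60/17; mL=354/85, mR=30/17; mL+mR=504/85 → advance +1; mR−mL=-12/5 → turn -1·90°
n=5: pose=(-8,0,E); sL=3, sR=15; mL=21/2, mR=15/2; mL+mR=18 → advance +1; mR−mL=-3 → turn -1·90°
n=6: pose=(-7,0,S); sL=12, sR=12; mL=18, mR=6; mL+mR=24 → advance +1; mR−mL=-12 → turn -1·90°
n=7: pose=(-7,-1,W); sL=6, sR=10/3; mL=23/3, mR=5/3; mL+mR=28/3 → advance +1; mR−mL=-6 → turn -1·90°

0 12/5 60/17 354/85 30/17 -8 -1 N
1 3 15 21/2 15/2 -8 0 E
2 12 12 18 6 -7 0 S
3 6 10/3 23/3 5/3 -7 -1 W
4 12/5 60/17 354/85 30/17 -8 -1 N
5 3 15 21/2 15/2 -8 0 E
6 12 12 18 6 -7 0 S
7 6 10/3 23/3 5/3 -7 -1 W
final -8 -1 N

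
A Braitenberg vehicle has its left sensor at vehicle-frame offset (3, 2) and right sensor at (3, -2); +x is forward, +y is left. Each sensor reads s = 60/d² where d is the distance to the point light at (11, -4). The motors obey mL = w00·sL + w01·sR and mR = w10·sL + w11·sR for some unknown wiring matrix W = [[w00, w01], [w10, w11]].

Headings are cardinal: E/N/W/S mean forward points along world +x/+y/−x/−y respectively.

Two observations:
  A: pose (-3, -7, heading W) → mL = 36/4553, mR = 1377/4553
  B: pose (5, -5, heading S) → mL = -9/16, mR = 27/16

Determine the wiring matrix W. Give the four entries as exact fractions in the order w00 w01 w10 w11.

obs A: pose=(-3,-7,W) → sL=30/157, sR=6/29, mL=36/4553, mR=1377/4553
obs B: pose=(5,-5,S) → sL=15/8, sR=3/4, mL=-9/16, mR=27/16
sensor matrix S = [[30/157, 6/29], [15/8, 3/4]]; det S = -4455/18212
solve [mL_A; mL_B] = S·[w00; w01] and [mR_A; mR_B] = S·[w10; w11]:
  w00 = -1/2, w01 = 1/2, w10 = 1/2, w11 = 1

-1/2 1/2 1/2 1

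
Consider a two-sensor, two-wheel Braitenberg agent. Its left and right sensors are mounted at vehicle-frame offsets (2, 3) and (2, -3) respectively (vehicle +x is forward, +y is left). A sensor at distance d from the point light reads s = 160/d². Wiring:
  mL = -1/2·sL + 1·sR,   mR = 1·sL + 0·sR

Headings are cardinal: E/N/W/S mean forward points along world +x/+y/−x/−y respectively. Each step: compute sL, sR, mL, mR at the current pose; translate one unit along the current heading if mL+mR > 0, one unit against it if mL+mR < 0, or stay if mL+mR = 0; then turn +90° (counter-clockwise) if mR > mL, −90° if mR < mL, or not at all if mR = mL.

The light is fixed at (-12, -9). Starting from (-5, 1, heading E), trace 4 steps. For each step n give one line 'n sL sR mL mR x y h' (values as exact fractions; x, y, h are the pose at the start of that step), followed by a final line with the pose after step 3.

0 16/25 16/13 296/325 16/25 -5 1 E
1 32/37 160/89 4496/3293 32/37 -4 1 S
2 20/9 8/9 -2/9 20/9 -4 0 W
3 160/149 32/13 3728/1937 160/149 -5 0 S
final -5 -1 W

n=0: pose=(-5,1,E); sL=16/25, sR=16/13; mL=296/325, mR=16/25; mL+mR=504/325 → advance +1; mR−mL=-88/325 → turn -1·90°
n=1: pose=(-4,1,S); sL=32/37, sR=160/89; mL=4496/3293, mR=32/37; mL+mR=7344/3293 → advance +1; mR−mL=-1648/3293 → turn -1·90°
n=2: pose=(-4,0,W); sL=20/9, sR=8/9; mL=-2/9, mR=20/9; mL+mR=2 → advance +1; mR−mL=22/9 → turn +1·90°
n=3: pose=(-5,0,S); sL=160/149, sR=32/13; mL=3728/1937, mR=160/149; mL+mR=5808/1937 → advance +1; mR−mL=-1648/1937 → turn -1·90°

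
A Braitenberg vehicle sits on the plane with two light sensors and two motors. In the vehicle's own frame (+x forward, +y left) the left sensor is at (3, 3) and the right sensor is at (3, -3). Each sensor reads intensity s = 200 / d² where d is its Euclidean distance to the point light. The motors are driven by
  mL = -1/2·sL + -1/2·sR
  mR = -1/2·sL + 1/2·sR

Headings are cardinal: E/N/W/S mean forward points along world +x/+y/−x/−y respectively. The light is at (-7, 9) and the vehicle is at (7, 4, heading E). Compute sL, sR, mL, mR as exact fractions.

left sensor world pos  = (10, 7); dL² = 293
right sensor world pos = (10, 1); dR² = 353
sL = 200/293 = 200/293
sR = 200/353 = 200/353
mL = -1/2·sL + -1/2·sR = -64600/103429
mR = -1/2·sL + 1/2·sR = -6000/103429

200/293 200/353 -64600/103429 -6000/103429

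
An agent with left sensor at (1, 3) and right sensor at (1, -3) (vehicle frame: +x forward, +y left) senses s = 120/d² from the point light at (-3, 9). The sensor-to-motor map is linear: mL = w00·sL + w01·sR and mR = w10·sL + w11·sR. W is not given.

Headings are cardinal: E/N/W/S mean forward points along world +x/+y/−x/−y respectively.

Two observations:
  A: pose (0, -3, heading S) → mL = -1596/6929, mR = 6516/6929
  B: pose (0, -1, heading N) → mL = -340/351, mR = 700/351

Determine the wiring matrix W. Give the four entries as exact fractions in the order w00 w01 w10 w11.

-1 1/2 1 1/2

obs A: pose=(0,-3,S) → sL=24/41, sR=120/169, mL=-1596/6929, mR=6516/6929
obs B: pose=(0,-1,N) → sL=40/27, sR=40/39, mL=-340/351, mR=700/351
sensor matrix S = [[24/41, 120/169], [40/27, 40/39]]; det S = -28160/62361
solve [mL_A; mL_B] = S·[w00; w01] and [mR_A; mR_B] = S·[w10; w11]:
  w00 = -1, w01 = 1/2, w10 = 1, w11 = 1/2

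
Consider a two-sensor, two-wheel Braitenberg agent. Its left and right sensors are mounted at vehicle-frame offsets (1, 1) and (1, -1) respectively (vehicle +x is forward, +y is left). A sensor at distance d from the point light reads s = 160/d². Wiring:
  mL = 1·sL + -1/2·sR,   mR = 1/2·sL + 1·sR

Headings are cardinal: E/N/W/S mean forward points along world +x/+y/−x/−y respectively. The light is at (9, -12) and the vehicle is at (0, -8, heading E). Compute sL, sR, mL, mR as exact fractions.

160/89 160/73 4560/6497 20080/6497

left sensor world pos  = (1, -7); dL² = 89
right sensor world pos = (1, -9); dR² = 73
sL = 160/89 = 160/89
sR = 160/73 = 160/73
mL = 1·sL + -1/2·sR = 4560/6497
mR = 1/2·sL + 1·sR = 20080/6497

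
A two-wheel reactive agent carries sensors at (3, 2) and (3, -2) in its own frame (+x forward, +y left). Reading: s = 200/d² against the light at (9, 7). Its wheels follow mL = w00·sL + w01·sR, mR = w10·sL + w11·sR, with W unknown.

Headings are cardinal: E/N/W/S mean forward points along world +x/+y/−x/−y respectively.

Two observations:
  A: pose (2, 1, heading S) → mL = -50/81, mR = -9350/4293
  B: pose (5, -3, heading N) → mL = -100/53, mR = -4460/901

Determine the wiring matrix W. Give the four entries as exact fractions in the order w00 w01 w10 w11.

0 -1/2 -1/2 -1

obs A: pose=(2,1,S) → sL=100/53, sR=100/81, mL=-50/81, mR=-9350/4293
obs B: pose=(5,-3,N) → sL=40/17, sR=200/53, mL=-100/53, mR=-4460/901
sensor matrix S = [[100/53, 100/81], [40/17, 200/53]]; det S = 16304000/3867993
solve [mL_A; mL_B] = S·[w00; w01] and [mR_A; mR_B] = S·[w10; w11]:
  w00 = 0, w01 = -1/2, w10 = -1/2, w11 = -1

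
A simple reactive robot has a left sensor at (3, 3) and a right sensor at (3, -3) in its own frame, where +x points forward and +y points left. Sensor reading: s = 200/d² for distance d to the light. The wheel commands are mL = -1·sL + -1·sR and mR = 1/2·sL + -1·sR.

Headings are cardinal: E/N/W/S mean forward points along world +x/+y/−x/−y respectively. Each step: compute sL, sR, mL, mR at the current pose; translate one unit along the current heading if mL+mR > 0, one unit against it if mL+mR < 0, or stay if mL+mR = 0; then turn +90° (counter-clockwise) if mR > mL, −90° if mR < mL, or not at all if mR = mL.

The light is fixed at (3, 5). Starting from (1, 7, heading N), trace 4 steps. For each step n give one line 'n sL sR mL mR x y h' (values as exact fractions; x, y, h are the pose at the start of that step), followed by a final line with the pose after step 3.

0 4 100/13 -152/13 -74/13 1 7 N
1 200/29 200/41 -14000/1189 -1700/1189 1 6 W
2 25 10 -35 5/2 2 6 S
3 200/29 40 -1360/29 -1060/29 2 7 E
final 1 7 N

n=0: pose=(1,7,N); sL=4, sR=100/13; mL=-152/13, mR=-74/13; mL+mR=-226/13 → advance -1; mR−mL=6 → turn +1·90°
n=1: pose=(1,6,W); sL=200/29, sR=200/41; mL=-14000/1189, mR=-1700/1189; mL+mR=-15700/1189 → advance -1; mR−mL=300/29 → turn +1·90°
n=2: pose=(2,6,S); sL=25, sR=10; mL=-35, mR=5/2; mL+mR=-65/2 → advance -1; mR−mL=75/2 → turn +1·90°
n=3: pose=(2,7,E); sL=200/29, sR=40; mL=-1360/29, mR=-1060/29; mL+mR=-2420/29 → advance -1; mR−mL=300/29 → turn +1·90°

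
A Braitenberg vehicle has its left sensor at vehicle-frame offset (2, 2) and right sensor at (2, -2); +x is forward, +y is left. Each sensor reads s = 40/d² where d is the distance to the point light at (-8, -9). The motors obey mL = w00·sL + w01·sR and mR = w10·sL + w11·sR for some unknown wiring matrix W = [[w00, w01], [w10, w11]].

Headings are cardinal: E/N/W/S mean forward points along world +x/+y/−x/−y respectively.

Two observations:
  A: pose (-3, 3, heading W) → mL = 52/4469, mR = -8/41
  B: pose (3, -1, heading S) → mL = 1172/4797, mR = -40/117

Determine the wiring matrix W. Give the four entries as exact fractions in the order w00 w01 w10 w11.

-1/2 1 0 -1

obs A: pose=(-3,3,W) → sL=40/109, sR=8/41, mL=52/4469, mR=-8/41
obs B: pose=(3,-1,S) → sL=8/41, sR=40/117, mL=1172/4797, mR=-40/117
sensor matrix S = [[40/109, 8/41], [8/41, 40/117]]; det S = 1873408/21437793
solve [mL_A; mL_B] = S·[w00; w01] and [mR_A; mR_B] = S·[w10; w11]:
  w00 = -1/2, w01 = 1, w10 = 0, w11 = -1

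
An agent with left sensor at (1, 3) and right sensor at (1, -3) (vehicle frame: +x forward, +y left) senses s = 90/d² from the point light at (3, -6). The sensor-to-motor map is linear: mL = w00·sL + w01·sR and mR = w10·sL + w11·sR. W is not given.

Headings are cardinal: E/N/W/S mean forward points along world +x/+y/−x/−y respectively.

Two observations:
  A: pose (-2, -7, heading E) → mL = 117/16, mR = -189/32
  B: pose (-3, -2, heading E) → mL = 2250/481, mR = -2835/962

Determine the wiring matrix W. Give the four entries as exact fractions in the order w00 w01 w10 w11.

1 1 -1 -1/2

obs A: pose=(-2,-7,E) → sL=9/2, sR=45/16, mL=117/16, mR=-189/32
obs B: pose=(-3,-2,E) → sL=45/37, sR=45/13, mL=2250/481, mR=-2835/962
sensor matrix S = [[9/2, 45/16], [45/37, 45/13]]; det S = 93555/7696
solve [mL_A; mL_B] = S·[w00; w01] and [mR_A; mR_B] = S·[w10; w11]:
  w00 = 1, w01 = 1, w10 = -1, w11 = -1/2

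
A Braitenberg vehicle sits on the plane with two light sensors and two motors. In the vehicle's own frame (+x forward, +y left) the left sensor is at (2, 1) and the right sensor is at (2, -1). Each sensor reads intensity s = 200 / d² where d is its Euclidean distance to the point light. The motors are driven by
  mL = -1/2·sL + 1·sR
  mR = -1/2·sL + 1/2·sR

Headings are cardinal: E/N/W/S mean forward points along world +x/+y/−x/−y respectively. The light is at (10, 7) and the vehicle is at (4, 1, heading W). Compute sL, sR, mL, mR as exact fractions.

left sensor world pos  = (2, 0); dL² = 113
right sensor world pos = (2, 2); dR² = 89
sL = 200/113 = 200/113
sR = 200/89 = 200/89
mL = -1/2·sL + 1·sR = 13700/10057
mR = -1/2·sL + 1/2·sR = 2400/10057

200/113 200/89 13700/10057 2400/10057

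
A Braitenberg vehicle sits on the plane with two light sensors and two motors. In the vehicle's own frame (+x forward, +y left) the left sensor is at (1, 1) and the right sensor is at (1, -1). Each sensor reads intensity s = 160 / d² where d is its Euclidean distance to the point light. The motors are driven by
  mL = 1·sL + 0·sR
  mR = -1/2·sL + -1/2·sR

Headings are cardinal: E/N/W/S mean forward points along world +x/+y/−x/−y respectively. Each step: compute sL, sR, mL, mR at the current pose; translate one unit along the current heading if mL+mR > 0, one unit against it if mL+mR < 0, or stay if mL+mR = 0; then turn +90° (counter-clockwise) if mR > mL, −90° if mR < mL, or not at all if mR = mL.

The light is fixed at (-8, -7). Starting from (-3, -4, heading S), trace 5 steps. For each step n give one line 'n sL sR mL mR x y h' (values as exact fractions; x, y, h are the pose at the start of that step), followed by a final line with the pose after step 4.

n=0: pose=(-3,-4,S); sL=4, sR=8; mL=4, mR=-6; mL+mR=-2 → advance -1; mR−mL=-10 → turn -1·90°
n=1: pose=(-3,-3,W); sL=32/5, sR=160/41; mL=32/5, mR=-1056/205; mL+mR=256/205 → advance +1; mR−mL=-2368/205 → turn -1·90°
n=2: pose=(-4,-3,N); sL=80/17, sR=16/5; mL=80/17, mR=-336/85; mL+mR=64/85 → advance +1; mR−mL=-736/85 → turn -1·90°
n=3: pose=(-4,-2,E); sL=160/61, sR=160/41; mL=160/61, mR=-8160/2501; mL+mR=-1600/2501 → advance -1; mR−mL=-14720/2501 → turn -1·90°
n=4: pose=(-5,-2,S); sL=5, sR=8; mL=5, mR=-13/2; mL+mR=-3/2 → advance -1; mR−mL=-23/2 → turn -1·90°

0 4 8 4 -6 -3 -4 S
1 32/5 160/41 32/5 -1056/205 -3 -3 W
2 80/17 16/5 80/17 -336/85 -4 -3 N
3 160/61 160/41 160/61 -8160/2501 -4 -2 E
4 5 8 5 -13/2 -5 -2 S
final -5 -1 W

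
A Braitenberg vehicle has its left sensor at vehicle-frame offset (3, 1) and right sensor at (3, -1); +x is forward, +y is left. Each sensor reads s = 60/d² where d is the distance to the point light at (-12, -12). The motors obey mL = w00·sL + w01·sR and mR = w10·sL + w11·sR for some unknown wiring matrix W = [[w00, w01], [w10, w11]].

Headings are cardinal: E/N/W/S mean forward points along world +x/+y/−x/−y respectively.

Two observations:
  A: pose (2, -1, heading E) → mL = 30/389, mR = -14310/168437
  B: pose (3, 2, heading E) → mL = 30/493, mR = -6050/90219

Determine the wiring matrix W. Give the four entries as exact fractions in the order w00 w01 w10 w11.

0 1/2 1/2 -1

obs A: pose=(2,-1,E) → sL=60/433, sR=60/389, mL=30/389, mR=-14310/168437
obs B: pose=(3,2,E) → sL=20/183, sR=60/493, mL=30/493, mR=-6050/90219
sensor matrix S = [[60/433, 60/389], [20/183, 60/493]]; det S = 36800/5065405901
solve [mL_A; mL_B] = S·[w00; w01] and [mR_A; mR_B] = S·[w10; w11]:
  w00 = 0, w01 = 1/2, w10 = 1/2, w11 = -1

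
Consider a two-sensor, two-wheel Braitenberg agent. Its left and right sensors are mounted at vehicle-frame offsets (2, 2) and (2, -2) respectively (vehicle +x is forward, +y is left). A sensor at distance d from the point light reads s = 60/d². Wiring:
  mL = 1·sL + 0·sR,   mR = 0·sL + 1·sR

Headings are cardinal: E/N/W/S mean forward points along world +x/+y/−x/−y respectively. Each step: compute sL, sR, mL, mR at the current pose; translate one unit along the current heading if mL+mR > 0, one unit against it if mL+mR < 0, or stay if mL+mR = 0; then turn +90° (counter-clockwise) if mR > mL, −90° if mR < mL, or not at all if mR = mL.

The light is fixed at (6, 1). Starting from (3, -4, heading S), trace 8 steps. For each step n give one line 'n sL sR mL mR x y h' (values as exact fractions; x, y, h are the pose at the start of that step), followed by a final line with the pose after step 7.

n=0: pose=(3,-4,S); sL=6/5, sR=30/37; mL=6/5, mR=30/37; mL+mR=372/185 → advance +1; mR−mL=-72/185 → turn -1·90°
n=1: pose=(3,-5,W); sL=60/89, sR=60/41; mL=60/89, mR=60/41; mL+mR=7800/3649 → advance +1; mR−mL=2880/3649 → turn +1·90°
n=2: pose=(2,-5,S); sL=15/17, sR=3/5; mL=15/17, mR=3/5; mL+mR=126/85 → advance +1; mR−mL=-24/85 → turn -1·90°
n=3: pose=(2,-6,W); sL=20/39, sR=60/61; mL=20/39, mR=60/61; mL+mR=3560/2379 → advance +1; mR−mL=1120/2379 → turn +1·90°
n=4: pose=(1,-6,S); sL=2/3, sR=6/13; mL=2/3, mR=6/13; mL+mR=44/39 → advance +1; mR−mL=-8/39 → turn -1·90°
n=5: pose=(1,-7,W); sL=60/149, sR=12/17; mL=60/149, mR=12/17; mL+mR=2808/2533 → advance +1; mR−mL=768/2533 → turn +1·90°
n=6: pose=(0,-7,S); sL=15/29, sR=15/41; mL=15/29, mR=15/41; mL+mR=1050/1189 → advance +1; mR−mL=-180/1189 → turn -1·90°
n=7: pose=(0,-8,W); sL=12/37, sR=60/113; mL=12/37, mR=60/113; mL+mR=3576/4181 → advance +1; mR−mL=864/4181 → turn +1·90°

0 6/5 30/37 6/5 30/37 3 -4 S
1 60/89 60/41 60/89 60/41 3 -5 W
2 15/17 3/5 15/17 3/5 2 -5 S
3 20/39 60/61 20/39 60/61 2 -6 W
4 2/3 6/13 2/3 6/13 1 -6 S
5 60/149 12/17 60/149 12/17 1 -7 W
6 15/29 15/41 15/29 15/41 0 -7 S
7 12/37 60/113 12/37 60/113 0 -8 W
final -1 -8 S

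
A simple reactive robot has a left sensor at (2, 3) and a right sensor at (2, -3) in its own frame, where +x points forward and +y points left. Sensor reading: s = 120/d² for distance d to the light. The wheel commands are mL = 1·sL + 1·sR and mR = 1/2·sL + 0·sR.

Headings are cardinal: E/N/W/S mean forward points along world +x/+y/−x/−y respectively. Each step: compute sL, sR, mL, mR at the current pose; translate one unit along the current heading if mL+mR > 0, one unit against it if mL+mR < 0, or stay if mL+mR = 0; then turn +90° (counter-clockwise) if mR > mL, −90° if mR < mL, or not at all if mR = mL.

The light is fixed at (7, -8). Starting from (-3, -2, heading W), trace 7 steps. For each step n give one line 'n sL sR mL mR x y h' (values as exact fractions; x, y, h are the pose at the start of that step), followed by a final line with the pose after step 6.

n=0: pose=(-3,-2,W); sL=40/51, sR=8/15; mL=112/85, mR=20/51; mL+mR=436/255 → advance +1; mR−mL=-236/255 → turn -1·90°
n=1: pose=(-4,-2,N); sL=6/13, sR=15/16; mL=291/208, mR=3/13; mL+mR=339/208 → advance +1; mR−mL=-243/208 → turn -1·90°
n=2: pose=(-4,-1,E); sL=120/181, sR=120/97; mL=33360/17557, mR=60/181; mL+mR=39180/17557 → advance +1; mR−mL=-27540/17557 → turn -1·90°
n=3: pose=(-3,-1,S); sL=60/37, sR=60/97; mL=8040/3589, mR=30/37; mL+mR=10950/3589 → advance +1; mR−mL=-5130/3589 → turn -1·90°
n=4: pose=(-3,-2,W); sL=40/51, sR=8/15; mL=112/85, mR=20/51; mL+mR=436/255 → advance +1; mR−mL=-236/255 → turn -1·90°
n=5: pose=(-4,-2,N); sL=6/13, sR=15/16; mL=291/208, mR=3/13; mL+mR=339/208 → advance +1; mR−mL=-243/208 → turn -1·90°
n=6: pose=(-4,-1,E); sL=120/181, sR=120/97; mL=33360/17557, mR=60/181; mL+mR=39180/17557 → advance +1; mR−mL=-27540/17557 → turn -1·90°

0 40/51 8/15 112/85 20/51 -3 -2 W
1 6/13 15/16 291/208 3/13 -4 -2 N
2 120/181 120/97 33360/17557 60/181 -4 -1 E
3 60/37 60/97 8040/3589 30/37 -3 -1 S
4 40/51 8/15 112/85 20/51 -3 -2 W
5 6/13 15/16 291/208 3/13 -4 -2 N
6 120/181 120/97 33360/17557 60/181 -4 -1 E
final -3 -1 S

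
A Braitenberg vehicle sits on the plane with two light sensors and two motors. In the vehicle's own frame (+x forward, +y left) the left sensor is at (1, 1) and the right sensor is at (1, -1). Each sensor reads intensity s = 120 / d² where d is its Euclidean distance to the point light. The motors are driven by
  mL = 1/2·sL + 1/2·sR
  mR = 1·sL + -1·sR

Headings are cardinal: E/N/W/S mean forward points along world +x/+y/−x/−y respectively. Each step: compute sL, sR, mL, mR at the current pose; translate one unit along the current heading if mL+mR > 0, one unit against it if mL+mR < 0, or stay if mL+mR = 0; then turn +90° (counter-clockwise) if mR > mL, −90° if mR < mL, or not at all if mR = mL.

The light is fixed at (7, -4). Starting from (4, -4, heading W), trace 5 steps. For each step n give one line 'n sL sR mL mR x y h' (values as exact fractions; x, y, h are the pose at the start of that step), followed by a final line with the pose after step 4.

0 120/17 120/17 120/17 0 4 -4 W
1 60/13 12 108/13 -96/13 3 -4 N
2 120/13 40/3 440/39 -160/39 3 -3 E
3 30 15/2 75/4 45/2 4 -3 S
4 24 24 24 0 4 -4 E
final 5 -4 S

n=0: pose=(4,-4,W); sL=120/17, sR=120/17; mL=120/17, mR=0; mL+mR=120/17 → advance +1; mR−mL=-120/17 → turn -1·90°
n=1: pose=(3,-4,N); sL=60/13, sR=12; mL=108/13, mR=-96/13; mL+mR=12/13 → advance +1; mR−mL=-204/13 → turn -1·90°
n=2: pose=(3,-3,E); sL=120/13, sR=40/3; mL=440/39, mR=-160/39; mL+mR=280/39 → advance +1; mR−mL=-200/13 → turn -1·90°
n=3: pose=(4,-3,S); sL=30, sR=15/2; mL=75/4, mR=45/2; mL+mR=165/4 → advance +1; mR−mL=15/4 → turn +1·90°
n=4: pose=(4,-4,E); sL=24, sR=24; mL=24, mR=0; mL+mR=24 → advance +1; mR−mL=-24 → turn -1·90°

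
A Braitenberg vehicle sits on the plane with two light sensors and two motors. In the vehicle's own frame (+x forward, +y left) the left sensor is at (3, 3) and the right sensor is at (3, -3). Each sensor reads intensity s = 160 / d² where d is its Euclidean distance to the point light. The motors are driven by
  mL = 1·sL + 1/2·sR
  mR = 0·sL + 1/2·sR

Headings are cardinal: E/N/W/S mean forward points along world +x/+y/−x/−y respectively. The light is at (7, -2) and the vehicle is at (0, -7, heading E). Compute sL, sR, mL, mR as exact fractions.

8 2 9 1

left sensor world pos  = (3, -4); dL² = 20
right sensor world pos = (3, -10); dR² = 80
sL = 160/20 = 8
sR = 160/80 = 2
mL = 1·sL + 1/2·sR = 9
mR = 0·sL + 1/2·sR = 1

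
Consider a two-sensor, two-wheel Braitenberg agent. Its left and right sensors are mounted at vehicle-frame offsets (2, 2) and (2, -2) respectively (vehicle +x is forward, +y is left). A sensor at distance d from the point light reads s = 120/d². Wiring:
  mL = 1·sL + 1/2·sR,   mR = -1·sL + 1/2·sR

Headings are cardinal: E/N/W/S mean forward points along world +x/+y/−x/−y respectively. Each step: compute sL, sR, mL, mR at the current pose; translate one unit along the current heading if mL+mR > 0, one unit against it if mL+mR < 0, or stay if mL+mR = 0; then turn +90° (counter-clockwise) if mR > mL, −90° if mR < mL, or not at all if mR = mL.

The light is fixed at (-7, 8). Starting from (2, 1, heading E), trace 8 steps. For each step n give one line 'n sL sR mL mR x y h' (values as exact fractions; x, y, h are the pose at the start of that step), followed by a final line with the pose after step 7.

n=0: pose=(2,1,E); sL=60/73, sR=60/101; mL=8250/7373, mR=-3870/7373; mL+mR=60/101 → advance +1; mR−mL=-120/73 → turn -1·90°
n=1: pose=(3,1,S); sL=8/15, sR=24/29; mL=412/435, mR=-52/435; mL+mR=24/29 → advance +1; mR−mL=-16/15 → turn -1·90°
n=2: pose=(3,0,W); sL=30/41, sR=6/5; mL=273/205, mR=-27/205; mL+mR=6/5 → advance +1; mR−mL=-60/41 → turn -1·90°
n=3: pose=(2,0,N); sL=24/17, sR=120/157; mL=4788/2669, mR=-2748/2669; mL+mR=120/157 → advance +1; mR−mL=-48/17 → turn -1·90°
n=4: pose=(2,1,E); sL=60/73, sR=60/101; mL=8250/7373, mR=-3870/7373; mL+mR=60/101 → advance +1; mR−mL=-120/73 → turn -1·90°
n=5: pose=(3,1,S); sL=8/15, sR=24/29; mL=412/435, mR=-52/435; mL+mR=24/29 → advance +1; mR−mL=-16/15 → turn -1·90°
n=6: pose=(3,0,W); sL=30/41, sR=6/5; mL=273/205, mR=-27/205; mL+mR=6/5 → advance +1; mR−mL=-60/41 → turn -1·90°
n=7: pose=(2,0,N); sL=24/17, sR=120/157; mL=4788/2669, mR=-2748/2669; mL+mR=120/157 → advance +1; mR−mL=-48/17 → turn -1·90°

0 60/73 60/101 8250/7373 -3870/7373 2 1 E
1 8/15 24/29 412/435 -52/435 3 1 S
2 30/41 6/5 273/205 -27/205 3 0 W
3 24/17 120/157 4788/2669 -2748/2669 2 0 N
4 60/73 60/101 8250/7373 -3870/7373 2 1 E
5 8/15 24/29 412/435 -52/435 3 1 S
6 30/41 6/5 273/205 -27/205 3 0 W
7 24/17 120/157 4788/2669 -2748/2669 2 0 N
final 2 1 E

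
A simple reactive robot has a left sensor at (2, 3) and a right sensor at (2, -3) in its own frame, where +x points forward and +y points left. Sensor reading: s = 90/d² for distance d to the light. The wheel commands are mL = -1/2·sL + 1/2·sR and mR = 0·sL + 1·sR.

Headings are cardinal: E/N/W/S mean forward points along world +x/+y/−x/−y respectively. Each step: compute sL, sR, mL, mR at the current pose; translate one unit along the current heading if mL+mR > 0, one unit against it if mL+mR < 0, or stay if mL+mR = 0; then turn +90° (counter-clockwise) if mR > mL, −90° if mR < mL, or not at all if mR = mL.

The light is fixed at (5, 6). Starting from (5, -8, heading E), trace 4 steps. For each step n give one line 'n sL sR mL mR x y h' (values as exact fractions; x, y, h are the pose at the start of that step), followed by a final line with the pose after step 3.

n=0: pose=(5,-8,E); sL=18/25, sR=90/293; mL=-1512/7325, mR=90/293; mL+mR=738/7325 → advance +1; mR−mL=3762/7325 → turn +1·90°
n=1: pose=(6,-8,N); sL=45/74, sR=9/16; mL=-27/1184, mR=9/16; mL+mR=639/1184 → advance +1; mR−mL=693/1184 → turn +1·90°
n=2: pose=(6,-7,W); sL=90/257, sR=90/101; mL=7020/25957, mR=90/101; mL+mR=30150/25957 → advance +1; mR−mL=16110/25957 → turn +1·90°
n=3: pose=(5,-7,S); sL=5/13, sR=5/13; mL=0, mR=5/13; mL+mR=5/13 → advance +1; mR−mL=5/13 → turn +1·90°

0 18/25 90/293 -1512/7325 90/293 5 -8 E
1 45/74 9/16 -27/1184 9/16 6 -8 N
2 90/257 90/101 7020/25957 90/101 6 -7 W
3 5/13 5/13 0 5/13 5 -7 S
final 5 -8 E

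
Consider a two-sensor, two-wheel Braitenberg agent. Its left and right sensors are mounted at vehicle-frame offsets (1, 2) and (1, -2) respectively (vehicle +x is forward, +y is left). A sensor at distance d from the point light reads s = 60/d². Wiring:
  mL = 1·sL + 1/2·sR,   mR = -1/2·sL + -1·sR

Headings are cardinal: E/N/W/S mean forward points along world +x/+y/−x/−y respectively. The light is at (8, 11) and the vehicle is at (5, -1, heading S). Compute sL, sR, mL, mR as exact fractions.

6/17 30/97 837/1649 -801/1649

left sensor world pos  = (7, -2); dL² = 170
right sensor world pos = (3, -2); dR² = 194
sL = 60/170 = 6/17
sR = 60/194 = 30/97
mL = 1·sL + 1/2·sR = 837/1649
mR = -1/2·sL + -1·sR = -801/1649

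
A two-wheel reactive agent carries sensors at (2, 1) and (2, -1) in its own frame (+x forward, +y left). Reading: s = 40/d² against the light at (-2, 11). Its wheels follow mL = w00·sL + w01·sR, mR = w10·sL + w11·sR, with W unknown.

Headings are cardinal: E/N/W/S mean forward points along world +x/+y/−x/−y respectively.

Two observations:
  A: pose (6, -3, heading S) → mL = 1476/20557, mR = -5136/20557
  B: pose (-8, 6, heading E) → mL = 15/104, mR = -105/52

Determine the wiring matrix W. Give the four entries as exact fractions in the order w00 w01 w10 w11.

obs A: pose=(6,-3,S) → sL=40/337, sR=8/61, mL=1476/20557, mR=-5136/20557
obs B: pose=(-8,6,E) → sL=5/4, sR=10/13, mL=15/104, mR=-105/52
sensor matrix S = [[40/337, 8/61], [5/4, 10/13]]; det S = -19410/267241
solve [mL_A; mL_B] = S·[w00; w01] and [mR_A; mR_B] = S·[w10; w11]:
  w00 = -1/2, w01 = 1, w10 = -1, w11 = -1

-1/2 1 -1 -1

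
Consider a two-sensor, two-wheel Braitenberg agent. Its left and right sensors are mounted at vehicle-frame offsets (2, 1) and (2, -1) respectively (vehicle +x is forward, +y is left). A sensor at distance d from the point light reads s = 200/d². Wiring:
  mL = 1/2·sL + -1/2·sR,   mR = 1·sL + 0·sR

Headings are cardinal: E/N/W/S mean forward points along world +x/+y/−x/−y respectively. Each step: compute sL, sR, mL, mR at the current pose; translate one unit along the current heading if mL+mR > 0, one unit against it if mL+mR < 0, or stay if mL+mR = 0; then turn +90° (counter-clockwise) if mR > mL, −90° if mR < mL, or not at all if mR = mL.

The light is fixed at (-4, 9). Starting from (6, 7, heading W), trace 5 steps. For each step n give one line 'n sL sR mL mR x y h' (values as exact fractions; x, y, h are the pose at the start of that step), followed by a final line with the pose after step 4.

n=0: pose=(6,7,W); sL=200/73, sR=40/13; mL=-160/949, mR=200/73; mL+mR=2440/949 → advance +1; mR−mL=2760/949 → turn +1·90°
n=1: pose=(5,7,S); sL=50/29, sR=5/2; mL=-45/116, mR=50/29; mL+mR=155/116 → advance +1; mR−mL=245/116 → turn +1·90°
n=2: pose=(5,6,E); sL=8/5, sR=200/137; mL=48/685, mR=8/5; mL+mR=1144/685 → advance +1; mR−mL=1048/685 → turn +1·90°
n=3: pose=(6,6,N); sL=100/41, sR=100/61; mL=1000/2501, mR=100/41; mL+mR=7100/2501 → advance +1; mR−mL=5100/2501 → turn +1·90°
n=4: pose=(6,7,W); sL=200/73, sR=40/13; mL=-160/949, mR=200/73; mL+mR=2440/949 → advance +1; mR−mL=2760/949 → turn +1·90°

0 200/73 40/13 -160/949 200/73 6 7 W
1 50/29 5/2 -45/116 50/29 5 7 S
2 8/5 200/137 48/685 8/5 5 6 E
3 100/41 100/61 1000/2501 100/41 6 6 N
4 200/73 40/13 -160/949 200/73 6 7 W
final 5 7 S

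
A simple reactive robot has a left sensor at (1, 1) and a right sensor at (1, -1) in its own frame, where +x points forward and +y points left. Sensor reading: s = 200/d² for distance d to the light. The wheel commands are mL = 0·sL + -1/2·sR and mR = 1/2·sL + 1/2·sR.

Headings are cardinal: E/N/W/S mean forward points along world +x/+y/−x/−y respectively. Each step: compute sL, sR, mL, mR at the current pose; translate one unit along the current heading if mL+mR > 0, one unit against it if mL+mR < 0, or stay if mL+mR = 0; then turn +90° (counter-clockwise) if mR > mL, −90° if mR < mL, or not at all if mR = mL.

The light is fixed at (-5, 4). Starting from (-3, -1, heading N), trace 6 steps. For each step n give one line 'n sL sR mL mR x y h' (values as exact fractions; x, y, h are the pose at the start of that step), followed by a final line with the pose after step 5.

0 200/17 8 -4 168/17 -3 -1 N
1 100/13 20 -10 180/13 -3 0 W
2 200/29 8 -4 216/29 -4 0 S
3 10 5 -5/2 15/2 -4 -1 E
4 200/17 8 -4 168/17 -3 -1 N
5 100/13 20 -10 180/13 -3 0 W
final -4 0 S

n=0: pose=(-3,-1,N); sL=200/17, sR=8; mL=-4, mR=168/17; mL+mR=100/17 → advance +1; mR−mL=236/17 → turn +1·90°
n=1: pose=(-3,0,W); sL=100/13, sR=20; mL=-10, mR=180/13; mL+mR=50/13 → advance +1; mR−mL=310/13 → turn +1·90°
n=2: pose=(-4,0,S); sL=200/29, sR=8; mL=-4, mR=216/29; mL+mR=100/29 → advance +1; mR−mL=332/29 → turn +1·90°
n=3: pose=(-4,-1,E); sL=10, sR=5; mL=-5/2, mR=15/2; mL+mR=5 → advance +1; mR−mL=10 → turn +1·90°
n=4: pose=(-3,-1,N); sL=200/17, sR=8; mL=-4, mR=168/17; mL+mR=100/17 → advance +1; mR−mL=236/17 → turn +1·90°
n=5: pose=(-3,0,W); sL=100/13, sR=20; mL=-10, mR=180/13; mL+mR=50/13 → advance +1; mR−mL=310/13 → turn +1·90°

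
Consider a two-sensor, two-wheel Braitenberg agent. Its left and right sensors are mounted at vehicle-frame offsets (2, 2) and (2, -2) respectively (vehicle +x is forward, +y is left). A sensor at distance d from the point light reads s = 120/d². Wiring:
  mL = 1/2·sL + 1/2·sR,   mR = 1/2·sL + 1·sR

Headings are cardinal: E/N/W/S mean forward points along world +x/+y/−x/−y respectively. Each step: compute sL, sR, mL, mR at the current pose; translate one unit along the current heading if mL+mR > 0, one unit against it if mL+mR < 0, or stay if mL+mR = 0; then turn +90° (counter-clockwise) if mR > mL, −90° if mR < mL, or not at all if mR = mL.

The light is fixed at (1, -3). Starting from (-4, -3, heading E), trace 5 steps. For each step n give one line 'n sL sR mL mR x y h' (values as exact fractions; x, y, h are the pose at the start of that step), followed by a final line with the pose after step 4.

n=0: pose=(-4,-3,E); sL=120/13, sR=120/13; mL=120/13, mR=180/13; mL+mR=300/13 → advance +1; mR−mL=60/13 → turn +1·90°
n=1: pose=(-3,-3,N); sL=3, sR=15; mL=9, mR=33/2; mL+mR=51/2 → advance +1; mR−mL=15/2 → turn +1·90°
n=2: pose=(-3,-2,W); sL=120/37, sR=8/3; mL=328/111, mR=476/111; mL+mR=268/37 → advance +1; mR−mL=4/3 → turn +1·90°
n=3: pose=(-4,-2,S); sL=12, sR=12/5; mL=36/5, mR=42/5; mL+mR=78/5 → advance +1; mR−mL=6/5 → turn +1·90°
n=4: pose=(-4,-3,E); sL=120/13, sR=120/13; mL=120/13, mR=180/13; mL+mR=300/13 → advance +1; mR−mL=60/13 → turn +1·90°

0 120/13 120/13 120/13 180/13 -4 -3 E
1 3 15 9 33/2 -3 -3 N
2 120/37 8/3 328/111 476/111 -3 -2 W
3 12 12/5 36/5 42/5 -4 -2 S
4 120/13 120/13 120/13 180/13 -4 -3 E
final -3 -3 N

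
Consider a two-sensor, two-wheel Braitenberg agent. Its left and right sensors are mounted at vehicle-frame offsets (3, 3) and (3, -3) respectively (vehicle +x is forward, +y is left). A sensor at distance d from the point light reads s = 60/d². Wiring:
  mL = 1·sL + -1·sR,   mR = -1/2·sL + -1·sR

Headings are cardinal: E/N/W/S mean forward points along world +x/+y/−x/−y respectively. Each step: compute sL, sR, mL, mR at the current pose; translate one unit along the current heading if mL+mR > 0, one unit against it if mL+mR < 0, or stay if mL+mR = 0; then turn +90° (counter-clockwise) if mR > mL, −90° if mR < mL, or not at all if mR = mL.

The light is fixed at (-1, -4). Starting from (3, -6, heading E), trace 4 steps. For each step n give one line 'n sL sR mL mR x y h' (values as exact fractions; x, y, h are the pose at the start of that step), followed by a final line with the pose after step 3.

0 6/5 30/37 72/185 -261/185 3 -6 E
1 60/61 12/5 -432/305 -882/305 2 -6 S
2 15/4 15 -45/4 -135/8 2 -5 W
3 12 60/53 576/53 -378/53 3 -5 N
final 3 -4 E

n=0: pose=(3,-6,E); sL=6/5, sR=30/37; mL=72/185, mR=-261/185; mL+mR=-189/185 → advance -1; mR−mL=-9/5 → turn -1·90°
n=1: pose=(2,-6,S); sL=60/61, sR=12/5; mL=-432/305, mR=-882/305; mL+mR=-1314/305 → advance -1; mR−mL=-90/61 → turn -1·90°
n=2: pose=(2,-5,W); sL=15/4, sR=15; mL=-45/4, mR=-135/8; mL+mR=-225/8 → advance -1; mR−mL=-45/8 → turn -1·90°
n=3: pose=(3,-5,N); sL=12, sR=60/53; mL=576/53, mR=-378/53; mL+mR=198/53 → advance +1; mR−mL=-18 → turn -1·90°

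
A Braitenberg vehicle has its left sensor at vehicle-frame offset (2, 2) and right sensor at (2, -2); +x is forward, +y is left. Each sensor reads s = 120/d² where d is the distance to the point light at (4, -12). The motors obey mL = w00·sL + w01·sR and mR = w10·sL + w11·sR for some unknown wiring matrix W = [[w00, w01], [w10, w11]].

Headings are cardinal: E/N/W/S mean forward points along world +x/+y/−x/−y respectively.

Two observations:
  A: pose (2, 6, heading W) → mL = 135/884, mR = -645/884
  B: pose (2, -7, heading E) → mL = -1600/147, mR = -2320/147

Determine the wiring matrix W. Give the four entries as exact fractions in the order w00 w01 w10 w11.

obs A: pose=(2,6,W) → sL=15/34, sR=15/52, mL=135/884, mR=-645/884
obs B: pose=(2,-7,E) → sL=120/49, sR=40/3, mL=-1600/147, mR=-2320/147
sensor matrix S = [[15/34, 15/52], [120/49, 40/3]]; det S = 56050/10829
solve [mL_A; mL_B] = S·[w00; w01] and [mR_A; mR_B] = S·[w10; w11]:
  w00 = 1, w01 = -1, w10 = -1, w11 = -1

1 -1 -1 -1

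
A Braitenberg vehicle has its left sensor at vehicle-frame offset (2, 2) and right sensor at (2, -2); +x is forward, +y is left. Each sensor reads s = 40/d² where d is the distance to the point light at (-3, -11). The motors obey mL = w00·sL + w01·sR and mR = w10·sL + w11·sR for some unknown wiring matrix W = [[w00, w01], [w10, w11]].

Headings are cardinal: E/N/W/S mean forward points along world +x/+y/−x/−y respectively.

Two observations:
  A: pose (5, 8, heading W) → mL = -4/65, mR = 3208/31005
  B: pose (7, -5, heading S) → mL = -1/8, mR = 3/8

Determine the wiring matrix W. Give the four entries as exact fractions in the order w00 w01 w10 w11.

-1/2 0 1/2 1/2

obs A: pose=(5,8,W) → sL=8/65, sR=40/477, mL=-4/65, mR=3208/31005
obs B: pose=(7,-5,S) → sL=1/4, sR=1/2, mL=-1/8, mR=3/8
sensor matrix S = [[8/65, 40/477], [1/4, 1/2]]; det S = 1258/31005
solve [mL_A; mL_B] = S·[w00; w01] and [mR_A; mR_B] = S·[w10; w11]:
  w00 = -1/2, w01 = 0, w10 = 1/2, w11 = 1/2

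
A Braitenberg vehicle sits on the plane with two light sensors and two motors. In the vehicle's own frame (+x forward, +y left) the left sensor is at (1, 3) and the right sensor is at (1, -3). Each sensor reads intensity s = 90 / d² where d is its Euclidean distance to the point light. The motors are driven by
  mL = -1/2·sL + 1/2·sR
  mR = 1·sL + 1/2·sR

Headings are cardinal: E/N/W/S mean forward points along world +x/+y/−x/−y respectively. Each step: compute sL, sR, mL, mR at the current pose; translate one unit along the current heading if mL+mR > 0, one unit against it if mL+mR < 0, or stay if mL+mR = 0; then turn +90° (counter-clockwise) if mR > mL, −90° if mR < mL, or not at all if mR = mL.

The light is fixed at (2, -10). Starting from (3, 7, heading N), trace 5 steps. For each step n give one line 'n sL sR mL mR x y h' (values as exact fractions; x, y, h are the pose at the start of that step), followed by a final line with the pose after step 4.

n=0: pose=(3,7,N); sL=45/164, sR=9/34; mL=-27/5576, mR=567/1394; mL+mR=2241/5576 → advance +1; mR−mL=135/328 → turn +1·90°
n=1: pose=(3,8,W); sL=2/5, sR=10/49; mL=-24/245, mR=123/245; mL+mR=99/245 → advance +1; mR−mL=3/5 → turn +1·90°
n=2: pose=(2,8,S); sL=45/149, sR=45/149; mL=0, mR=135/298; mL+mR=135/298 → advance +1; mR−mL=135/298 → turn +1·90°
n=3: pose=(2,7,E); sL=90/401, sR=90/197; mL=9180/78997, mR=35775/78997; mL+mR=44955/78997 → advance +1; mR−mL=135/401 → turn +1·90°
n=4: pose=(3,7,N); sL=45/164, sR=9/34; mL=-27/5576, mR=567/1394; mL+mR=2241/5576 → advance +1; mR−mL=135/328 → turn +1·90°

0 45/164 9/34 -27/5576 567/1394 3 7 N
1 2/5 10/49 -24/245 123/245 3 8 W
2 45/149 45/149 0 135/298 2 8 S
3 90/401 90/197 9180/78997 35775/78997 2 7 E
4 45/164 9/34 -27/5576 567/1394 3 7 N
final 3 8 W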